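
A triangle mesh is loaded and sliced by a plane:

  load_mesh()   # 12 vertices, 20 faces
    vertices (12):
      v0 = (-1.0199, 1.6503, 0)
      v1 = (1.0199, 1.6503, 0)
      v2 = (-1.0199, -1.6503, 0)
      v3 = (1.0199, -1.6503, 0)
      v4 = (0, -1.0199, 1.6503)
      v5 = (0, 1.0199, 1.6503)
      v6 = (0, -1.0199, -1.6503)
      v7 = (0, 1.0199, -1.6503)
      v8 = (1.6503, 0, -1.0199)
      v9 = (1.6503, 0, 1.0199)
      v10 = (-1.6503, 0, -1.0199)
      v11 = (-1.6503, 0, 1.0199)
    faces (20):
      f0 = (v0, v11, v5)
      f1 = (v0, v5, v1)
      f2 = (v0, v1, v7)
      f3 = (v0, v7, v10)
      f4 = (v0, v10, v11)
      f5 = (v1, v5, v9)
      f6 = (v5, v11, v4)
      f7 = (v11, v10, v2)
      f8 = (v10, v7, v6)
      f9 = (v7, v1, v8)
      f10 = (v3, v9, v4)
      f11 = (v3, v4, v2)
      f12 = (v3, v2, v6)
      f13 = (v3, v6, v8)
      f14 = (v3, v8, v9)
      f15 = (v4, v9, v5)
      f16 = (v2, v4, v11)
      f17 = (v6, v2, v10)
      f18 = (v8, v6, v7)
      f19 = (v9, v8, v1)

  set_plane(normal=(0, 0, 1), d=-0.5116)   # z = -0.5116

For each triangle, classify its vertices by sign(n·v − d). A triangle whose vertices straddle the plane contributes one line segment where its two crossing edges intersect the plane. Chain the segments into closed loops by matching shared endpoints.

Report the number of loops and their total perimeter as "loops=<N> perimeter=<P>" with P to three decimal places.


loops=1 perimeter=9.914

Straddling triangles (10 of 20):
  (v0,v1,v7) [++-] → (0.703727, 1.45487, -0.5116)–(-0.703727, 1.45487, -0.5116)  len=1.4075
  (v0,v7,v10) [+--] → (-0.703727, 1.45487, -0.5116)–(-1.33612, 0.82248, -0.5116)  len=0.8943
  (v0,v10,v11) [+-+] → (-1.33612, 0.82248, -0.5116)–(-1.6503, 0, -0.5116)  len=0.8804
  (v11,v10,v2) [+-+] → (-1.6503, 0, -0.5116)–(-1.33612, -0.82248, -0.5116)  len=0.8804
  (v7,v1,v8) [-+-] → (0.703727, 1.45487, -0.5116)–(1.33612, 0.82248, -0.5116)  len=0.8943
  (v3,v2,v6) [++-] → (-0.703727, -1.45487, -0.5116)–(0.703727, -1.45487, -0.5116)  len=1.4075
  (v3,v6,v8) [+--] → (0.703727, -1.45487, -0.5116)–(1.33612, -0.82248, -0.5116)  len=0.8943
  (v3,v8,v9) [+-+] → (1.33612, -0.82248, -0.5116)–(1.6503, 0, -0.5116)  len=0.8804
  (v6,v2,v10) [-+-] → (-0.703727, -1.45487, -0.5116)–(-1.33612, -0.82248, -0.5116)  len=0.8943
  (v9,v8,v1) [+-+] → (1.6503, 0, -0.5116)–(1.33612, 0.82248, -0.5116)  len=0.8804

Chained into 1 loop(s):
  loop 1: 10 segments, perimeter = 9.9140
Total perimeter = 9.914


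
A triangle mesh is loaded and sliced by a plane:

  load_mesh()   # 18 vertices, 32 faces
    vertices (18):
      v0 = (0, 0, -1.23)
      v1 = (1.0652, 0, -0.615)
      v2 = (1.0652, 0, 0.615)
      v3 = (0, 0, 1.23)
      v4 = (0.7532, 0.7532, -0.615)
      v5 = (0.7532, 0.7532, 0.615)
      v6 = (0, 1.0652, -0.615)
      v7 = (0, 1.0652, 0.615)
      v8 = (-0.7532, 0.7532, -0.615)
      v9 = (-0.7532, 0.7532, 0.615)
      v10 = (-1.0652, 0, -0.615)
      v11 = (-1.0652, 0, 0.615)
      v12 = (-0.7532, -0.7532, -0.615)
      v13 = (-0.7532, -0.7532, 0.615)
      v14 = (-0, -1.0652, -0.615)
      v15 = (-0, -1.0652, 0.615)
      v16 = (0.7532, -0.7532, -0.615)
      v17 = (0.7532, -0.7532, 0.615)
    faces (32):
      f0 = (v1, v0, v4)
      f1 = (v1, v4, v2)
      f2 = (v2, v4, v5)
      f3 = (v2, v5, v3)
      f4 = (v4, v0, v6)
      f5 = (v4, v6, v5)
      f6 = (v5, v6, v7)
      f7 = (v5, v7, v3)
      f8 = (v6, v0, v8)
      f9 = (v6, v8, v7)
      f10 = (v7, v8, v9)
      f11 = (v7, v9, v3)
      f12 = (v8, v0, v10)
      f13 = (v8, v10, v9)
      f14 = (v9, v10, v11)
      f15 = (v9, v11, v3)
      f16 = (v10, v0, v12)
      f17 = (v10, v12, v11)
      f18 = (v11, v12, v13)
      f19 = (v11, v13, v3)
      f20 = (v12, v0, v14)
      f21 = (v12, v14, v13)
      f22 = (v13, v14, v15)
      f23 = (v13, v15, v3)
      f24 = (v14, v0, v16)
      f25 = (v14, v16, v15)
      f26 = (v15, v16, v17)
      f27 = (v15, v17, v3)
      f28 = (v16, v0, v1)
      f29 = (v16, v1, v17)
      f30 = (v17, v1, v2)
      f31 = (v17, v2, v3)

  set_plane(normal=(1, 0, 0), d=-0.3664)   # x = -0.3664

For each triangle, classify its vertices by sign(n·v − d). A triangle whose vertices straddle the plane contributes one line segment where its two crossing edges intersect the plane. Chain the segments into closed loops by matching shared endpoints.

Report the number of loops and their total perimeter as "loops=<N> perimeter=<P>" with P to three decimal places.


loops=1 perimeter=6.494

Straddling triangles (12 of 32):
  (v6,v0,v8) [++-] → (-0.3664, 0.3664, -0.930828)–(-0.3664, 0.913425, -0.615)  len=0.6317
  (v6,v8,v7) [+-+] → (-0.3664, 0.913425, -0.615)–(-0.3664, 0.913425, 0.0166569)  len=0.6317
  (v7,v8,v9) [+--] → (-0.3664, 0.913425, 0.0166569)–(-0.3664, 0.913425, 0.615)  len=0.5983
  (v7,v9,v3) [+-+] → (-0.3664, 0.913425, 0.615)–(-0.3664, 0.3664, 0.930828)  len=0.6317
  (v8,v0,v10) [-+-] → (-0.3664, 0.3664, -0.930828)–(-0.3664, 0, -1.01846)  len=0.3767
  (v9,v11,v3) [--+] → (-0.3664, 0, 1.01846)–(-0.3664, 0.3664, 0.930828)  len=0.3767
  (v10,v0,v12) [-+-] → (-0.3664, 0, -1.01846)–(-0.3664, -0.3664, -0.930828)  len=0.3767
  (v11,v13,v3) [--+] → (-0.3664, -0.3664, 0.930828)–(-0.3664, 0, 1.01846)  len=0.3767
  (v12,v0,v14) [-++] → (-0.3664, -0.3664, -0.930828)–(-0.3664, -0.913425, -0.615)  len=0.6317
  (v12,v14,v13) [-+-] → (-0.3664, -0.913425, -0.615)–(-0.3664, -0.913425, -0.0166569)  len=0.5983
  (v13,v14,v15) [-++] → (-0.3664, -0.913425, -0.0166569)–(-0.3664, -0.913425, 0.615)  len=0.6317
  (v13,v15,v3) [-++] → (-0.3664, -0.913425, 0.615)–(-0.3664, -0.3664, 0.930828)  len=0.6317

Chained into 1 loop(s):
  loop 1: 12 segments, perimeter = 6.4935
Total perimeter = 6.494


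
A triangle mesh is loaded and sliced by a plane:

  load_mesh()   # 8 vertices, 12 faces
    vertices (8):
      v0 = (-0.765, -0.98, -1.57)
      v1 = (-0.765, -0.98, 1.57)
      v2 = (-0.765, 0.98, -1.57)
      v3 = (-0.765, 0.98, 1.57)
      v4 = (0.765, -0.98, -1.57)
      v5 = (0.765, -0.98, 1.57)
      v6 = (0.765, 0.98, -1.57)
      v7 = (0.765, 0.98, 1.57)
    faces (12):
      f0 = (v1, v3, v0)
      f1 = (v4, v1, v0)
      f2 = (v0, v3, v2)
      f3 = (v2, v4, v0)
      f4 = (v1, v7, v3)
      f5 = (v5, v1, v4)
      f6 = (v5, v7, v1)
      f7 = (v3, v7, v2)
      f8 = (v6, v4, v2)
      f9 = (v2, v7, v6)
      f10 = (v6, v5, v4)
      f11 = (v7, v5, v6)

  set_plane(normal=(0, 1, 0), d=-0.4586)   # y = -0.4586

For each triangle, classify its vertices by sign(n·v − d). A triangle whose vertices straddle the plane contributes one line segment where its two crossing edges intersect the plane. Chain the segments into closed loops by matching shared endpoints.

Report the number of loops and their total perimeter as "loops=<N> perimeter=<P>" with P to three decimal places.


Straddling triangles (8 of 12):
  (v1,v3,v0) [-+-] → (-0.765, -0.4586, 1.57)–(-0.765, -0.4586, -0.734696)  len=2.3047
  (v0,v3,v2) [-++] → (-0.765, -0.4586, -0.734696)–(-0.765, -0.4586, -1.57)  len=0.8353
  (v2,v4,v0) [+--] → (0.357989, -0.4586, -1.57)–(-0.765, -0.4586, -1.57)  len=1.1230
  (v1,v7,v3) [-++] → (-0.357989, -0.4586, 1.57)–(-0.765, -0.4586, 1.57)  len=0.4070
  (v5,v7,v1) [-+-] → (0.765, -0.4586, 1.57)–(-0.357989, -0.4586, 1.57)  len=1.1230
  (v6,v4,v2) [+-+] → (0.765, -0.4586, -1.57)–(0.357989, -0.4586, -1.57)  len=0.4070
  (v6,v5,v4) [+--] → (0.765, -0.4586, 0.734696)–(0.765, -0.4586, -1.57)  len=2.3047
  (v7,v5,v6) [+-+] → (0.765, -0.4586, 1.57)–(0.765, -0.4586, 0.734696)  len=0.8353

Chained into 1 loop(s):
  loop 1: 8 segments, perimeter = 9.3400
Total perimeter = 9.340

loops=1 perimeter=9.340


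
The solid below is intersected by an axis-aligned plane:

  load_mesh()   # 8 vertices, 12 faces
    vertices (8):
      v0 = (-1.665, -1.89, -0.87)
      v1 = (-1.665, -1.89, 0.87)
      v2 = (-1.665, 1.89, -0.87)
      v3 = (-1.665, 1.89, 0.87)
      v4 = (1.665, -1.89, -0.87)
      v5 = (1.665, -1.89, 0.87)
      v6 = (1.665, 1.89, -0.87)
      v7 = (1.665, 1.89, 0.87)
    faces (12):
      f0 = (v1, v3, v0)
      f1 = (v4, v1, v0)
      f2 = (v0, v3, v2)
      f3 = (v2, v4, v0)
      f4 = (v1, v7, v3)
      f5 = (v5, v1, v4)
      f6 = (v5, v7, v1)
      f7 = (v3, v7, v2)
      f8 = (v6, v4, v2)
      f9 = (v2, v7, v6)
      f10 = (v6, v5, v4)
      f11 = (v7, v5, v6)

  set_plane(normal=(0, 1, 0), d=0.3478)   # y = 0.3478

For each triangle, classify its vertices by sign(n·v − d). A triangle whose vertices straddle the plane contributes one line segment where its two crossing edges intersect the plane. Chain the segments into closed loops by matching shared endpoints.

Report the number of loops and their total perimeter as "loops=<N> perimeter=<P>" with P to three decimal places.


Straddling triangles (8 of 12):
  (v1,v3,v0) [-+-] → (-1.665, 0.3478, 0.87)–(-1.665, 0.3478, 0.160098)  len=0.7099
  (v0,v3,v2) [-++] → (-1.665, 0.3478, 0.160098)–(-1.665, 0.3478, -0.87)  len=1.0301
  (v2,v4,v0) [+--] → (-0.306395, 0.3478, -0.87)–(-1.665, 0.3478, -0.87)  len=1.3586
  (v1,v7,v3) [-++] → (0.306395, 0.3478, 0.87)–(-1.665, 0.3478, 0.87)  len=1.9714
  (v5,v7,v1) [-+-] → (1.665, 0.3478, 0.87)–(0.306395, 0.3478, 0.87)  len=1.3586
  (v6,v4,v2) [+-+] → (1.665, 0.3478, -0.87)–(-0.306395, 0.3478, -0.87)  len=1.9714
  (v6,v5,v4) [+--] → (1.665, 0.3478, -0.160098)–(1.665, 0.3478, -0.87)  len=0.7099
  (v7,v5,v6) [+-+] → (1.665, 0.3478, 0.87)–(1.665, 0.3478, -0.160098)  len=1.0301

Chained into 1 loop(s):
  loop 1: 8 segments, perimeter = 10.1400
Total perimeter = 10.140

loops=1 perimeter=10.140


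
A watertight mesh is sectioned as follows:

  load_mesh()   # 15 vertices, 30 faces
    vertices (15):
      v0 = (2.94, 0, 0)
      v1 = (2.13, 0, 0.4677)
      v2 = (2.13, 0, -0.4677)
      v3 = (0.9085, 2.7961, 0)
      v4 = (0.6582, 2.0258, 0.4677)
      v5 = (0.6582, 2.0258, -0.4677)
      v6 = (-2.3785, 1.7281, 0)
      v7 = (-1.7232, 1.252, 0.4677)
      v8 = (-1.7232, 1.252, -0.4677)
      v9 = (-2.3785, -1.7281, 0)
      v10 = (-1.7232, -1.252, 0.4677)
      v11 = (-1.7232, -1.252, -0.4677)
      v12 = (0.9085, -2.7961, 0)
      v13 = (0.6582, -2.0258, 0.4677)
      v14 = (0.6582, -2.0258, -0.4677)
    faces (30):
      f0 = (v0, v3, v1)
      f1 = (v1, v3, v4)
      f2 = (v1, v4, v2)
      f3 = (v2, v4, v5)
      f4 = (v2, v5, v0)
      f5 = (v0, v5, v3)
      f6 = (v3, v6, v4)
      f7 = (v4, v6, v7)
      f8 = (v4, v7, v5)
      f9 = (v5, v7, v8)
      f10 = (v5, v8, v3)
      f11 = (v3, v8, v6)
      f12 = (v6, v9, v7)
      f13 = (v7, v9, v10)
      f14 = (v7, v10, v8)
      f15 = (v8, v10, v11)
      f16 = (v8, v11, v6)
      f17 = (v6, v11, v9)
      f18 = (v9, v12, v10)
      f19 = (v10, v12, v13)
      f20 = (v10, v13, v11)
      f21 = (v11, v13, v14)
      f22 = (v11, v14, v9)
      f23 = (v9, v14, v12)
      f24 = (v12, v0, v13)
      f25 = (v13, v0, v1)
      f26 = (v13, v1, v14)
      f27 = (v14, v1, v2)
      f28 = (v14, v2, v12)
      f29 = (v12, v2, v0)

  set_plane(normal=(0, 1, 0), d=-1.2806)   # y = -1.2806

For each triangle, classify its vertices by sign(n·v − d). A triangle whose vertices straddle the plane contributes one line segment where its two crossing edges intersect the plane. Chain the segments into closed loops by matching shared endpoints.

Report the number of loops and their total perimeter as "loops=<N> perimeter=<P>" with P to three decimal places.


loops=2 perimeter=5.516

Straddling triangles (14 of 30):
  (v6,v9,v7) [+-+] → (-2.3785, -1.2806, 0)–(-2.2801, -1.2806, 0.0702311)  len=0.1209
  (v7,v9,v10) [+-+] → (-2.2801, -1.2806, 0.0702311)–(-1.76256, -1.2806, 0.439605)  len=0.6358
  (v6,v11,v9) [++-] → (-1.76256, -1.2806, -0.439605)–(-2.3785, -1.2806, 0)  len=0.7567
  (v9,v12,v10) [--+] → (-1.67446, -1.2806, 0.459037)–(-1.76256, -1.2806, 0.439605)  len=0.0902
  (v10,v12,v13) [+--] → (-1.67446, -1.2806, 0.459037)–(-1.63518, -1.2806, 0.4677)  len=0.0402
  (v10,v13,v11) [+-+] → (-1.63518, -1.2806, 0.4677)–(-1.63518, -1.2806, -0.433127)  len=0.9008
  (v11,v13,v14) [+--] → (-1.63518, -1.2806, -0.433127)–(-1.63518, -1.2806, -0.4677)  len=0.0346
  (v11,v14,v9) [+--] → (-1.63518, -1.2806, -0.4677)–(-1.76256, -1.2806, -0.439605)  len=0.1304
  (v12,v0,v13) [-+-] → (2.00958, -1.2806, 0)–(1.49757, -1.2806, 0.295654)  len=0.5912
  (v13,v0,v1) [-++] → (1.49757, -1.2806, 0.295654)–(1.19961, -1.2806, 0.4677)  len=0.3441
  (v13,v1,v14) [-+-] → (1.19961, -1.2806, 0.4677)–(1.19961, -1.2806, -0.123609)  len=0.5913
  (v14,v1,v2) [-++] → (1.19961, -1.2806, -0.123609)–(1.19961, -1.2806, -0.4677)  len=0.3441
  (v14,v2,v12) [-+-] → (1.19961, -1.2806, -0.4677)–(1.57056, -1.2806, -0.253496)  len=0.4284
  (v12,v2,v0) [-++] → (1.57056, -1.2806, -0.253496)–(2.00958, -1.2806, 0)  len=0.5070

Chained into 2 loop(s):
  loop 1: 8 segments, perimeter = 2.7097
  loop 2: 6 segments, perimeter = 2.8060
Total perimeter = 5.516


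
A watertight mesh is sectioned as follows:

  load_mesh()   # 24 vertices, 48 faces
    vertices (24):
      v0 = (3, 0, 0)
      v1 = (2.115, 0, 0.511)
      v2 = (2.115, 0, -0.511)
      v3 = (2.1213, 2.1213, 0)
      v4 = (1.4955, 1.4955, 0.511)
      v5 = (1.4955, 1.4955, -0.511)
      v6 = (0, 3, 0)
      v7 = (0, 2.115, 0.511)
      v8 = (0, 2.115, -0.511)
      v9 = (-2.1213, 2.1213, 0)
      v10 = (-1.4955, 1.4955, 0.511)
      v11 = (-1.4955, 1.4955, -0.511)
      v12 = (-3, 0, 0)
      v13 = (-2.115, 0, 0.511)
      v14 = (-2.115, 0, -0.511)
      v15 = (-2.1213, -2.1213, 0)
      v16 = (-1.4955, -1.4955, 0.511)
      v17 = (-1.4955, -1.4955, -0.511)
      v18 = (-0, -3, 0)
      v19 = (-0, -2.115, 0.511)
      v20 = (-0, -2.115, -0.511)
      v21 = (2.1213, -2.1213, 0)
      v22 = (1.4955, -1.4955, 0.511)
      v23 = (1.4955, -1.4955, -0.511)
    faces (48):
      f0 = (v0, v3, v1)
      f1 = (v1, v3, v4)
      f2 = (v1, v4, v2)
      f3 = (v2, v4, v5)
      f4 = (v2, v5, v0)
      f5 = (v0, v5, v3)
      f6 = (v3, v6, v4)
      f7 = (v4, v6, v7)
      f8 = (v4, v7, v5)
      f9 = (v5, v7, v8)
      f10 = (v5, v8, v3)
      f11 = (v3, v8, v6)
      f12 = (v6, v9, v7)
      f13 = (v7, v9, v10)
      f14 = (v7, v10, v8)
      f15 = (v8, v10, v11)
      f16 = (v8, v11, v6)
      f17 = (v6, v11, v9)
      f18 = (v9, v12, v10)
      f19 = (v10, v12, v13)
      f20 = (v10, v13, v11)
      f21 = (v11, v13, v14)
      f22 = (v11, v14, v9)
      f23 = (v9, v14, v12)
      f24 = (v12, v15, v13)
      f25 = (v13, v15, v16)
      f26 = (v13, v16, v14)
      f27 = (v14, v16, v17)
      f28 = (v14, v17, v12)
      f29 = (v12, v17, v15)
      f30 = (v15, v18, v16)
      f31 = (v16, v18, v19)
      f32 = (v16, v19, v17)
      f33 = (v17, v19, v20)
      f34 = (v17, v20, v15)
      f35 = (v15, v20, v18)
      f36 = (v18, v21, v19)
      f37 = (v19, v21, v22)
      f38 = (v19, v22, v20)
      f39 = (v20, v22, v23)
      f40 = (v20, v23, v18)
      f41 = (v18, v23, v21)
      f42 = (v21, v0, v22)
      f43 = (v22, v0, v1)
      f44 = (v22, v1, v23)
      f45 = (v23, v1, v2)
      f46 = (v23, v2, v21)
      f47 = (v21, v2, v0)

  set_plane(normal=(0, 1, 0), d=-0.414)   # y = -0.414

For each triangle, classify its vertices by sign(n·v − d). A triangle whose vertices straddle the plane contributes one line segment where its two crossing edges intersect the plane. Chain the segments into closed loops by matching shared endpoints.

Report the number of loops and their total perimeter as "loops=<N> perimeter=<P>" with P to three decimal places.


Straddling triangles (12 of 48):
  (v12,v15,v13) [+-+] → (-2.82851, -0.414, 0)–(-2.11623, -0.414, 0.411272)  len=0.8225
  (v13,v15,v16) [+--] → (-2.11623, -0.414, 0.411272)–(-1.9435, -0.414, 0.511)  len=0.1994
  (v13,v16,v14) [+-+] → (-1.9435, -0.414, 0.511)–(-1.9435, -0.414, -0.228079)  len=0.7391
  (v14,v16,v17) [+--] → (-1.9435, -0.414, -0.228079)–(-1.9435, -0.414, -0.511)  len=0.2829
  (v14,v17,v12) [+-+] → (-1.9435, -0.414, -0.511)–(-2.58351, -0.414, -0.14146)  len=0.7390
  (v12,v17,v15) [+--] → (-2.58351, -0.414, -0.14146)–(-2.82851, -0.414, 0)  len=0.2829
  (v21,v0,v22) [-+-] → (2.82851, -0.414, 0)–(2.58351, -0.414, 0.14146)  len=0.2829
  (v22,v0,v1) [-++] → (2.58351, -0.414, 0.14146)–(1.9435, -0.414, 0.511)  len=0.7390
  (v22,v1,v23) [-+-] → (1.9435, -0.414, 0.511)–(1.9435, -0.414, 0.228079)  len=0.2829
  (v23,v1,v2) [-++] → (1.9435, -0.414, 0.228079)–(1.9435, -0.414, -0.511)  len=0.7391
  (v23,v2,v21) [-+-] → (1.9435, -0.414, -0.511)–(2.11623, -0.414, -0.411272)  len=0.1994
  (v21,v2,v0) [-++] → (2.11623, -0.414, -0.411272)–(2.82851, -0.414, 0)  len=0.8225

Chained into 2 loop(s):
  loop 1: 6 segments, perimeter = 3.0659
  loop 2: 6 segments, perimeter = 3.0659
Total perimeter = 6.132

loops=2 perimeter=6.132


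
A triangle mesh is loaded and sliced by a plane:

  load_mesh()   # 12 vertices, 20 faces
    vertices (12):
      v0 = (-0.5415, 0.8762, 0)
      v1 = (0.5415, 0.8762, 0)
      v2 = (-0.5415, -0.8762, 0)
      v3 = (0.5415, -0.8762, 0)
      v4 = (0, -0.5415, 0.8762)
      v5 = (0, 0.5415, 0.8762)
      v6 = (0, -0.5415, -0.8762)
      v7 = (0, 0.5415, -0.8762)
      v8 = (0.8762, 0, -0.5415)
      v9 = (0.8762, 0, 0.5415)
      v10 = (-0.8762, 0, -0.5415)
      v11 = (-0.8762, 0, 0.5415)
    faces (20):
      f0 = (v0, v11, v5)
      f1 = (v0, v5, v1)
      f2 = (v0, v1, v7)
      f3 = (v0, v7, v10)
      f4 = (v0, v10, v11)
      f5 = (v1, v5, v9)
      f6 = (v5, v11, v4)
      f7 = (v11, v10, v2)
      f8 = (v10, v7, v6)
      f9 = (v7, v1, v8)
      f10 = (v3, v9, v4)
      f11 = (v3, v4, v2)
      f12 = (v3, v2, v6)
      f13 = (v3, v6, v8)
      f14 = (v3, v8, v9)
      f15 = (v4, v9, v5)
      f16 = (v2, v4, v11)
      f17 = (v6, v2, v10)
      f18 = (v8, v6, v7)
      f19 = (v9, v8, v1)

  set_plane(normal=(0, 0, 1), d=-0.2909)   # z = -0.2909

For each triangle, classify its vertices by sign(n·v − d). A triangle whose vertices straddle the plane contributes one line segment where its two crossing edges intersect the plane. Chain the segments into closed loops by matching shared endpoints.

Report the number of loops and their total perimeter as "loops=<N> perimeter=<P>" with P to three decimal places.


Straddling triangles (10 of 20):
  (v0,v1,v7) [++-] → (0.361721, 0.765079, -0.2909)–(-0.361721, 0.765079, -0.2909)  len=0.7234
  (v0,v7,v10) [+--] → (-0.361721, 0.765079, -0.2909)–(-0.721305, 0.405495, -0.2909)  len=0.5085
  (v0,v10,v11) [+-+] → (-0.721305, 0.405495, -0.2909)–(-0.8762, 0, -0.2909)  len=0.4341
  (v11,v10,v2) [+-+] → (-0.8762, 0, -0.2909)–(-0.721305, -0.405495, -0.2909)  len=0.4341
  (v7,v1,v8) [-+-] → (0.361721, 0.765079, -0.2909)–(0.721305, 0.405495, -0.2909)  len=0.5085
  (v3,v2,v6) [++-] → (-0.361721, -0.765079, -0.2909)–(0.361721, -0.765079, -0.2909)  len=0.7234
  (v3,v6,v8) [+--] → (0.361721, -0.765079, -0.2909)–(0.721305, -0.405495, -0.2909)  len=0.5085
  (v3,v8,v9) [+-+] → (0.721305, -0.405495, -0.2909)–(0.8762, 0, -0.2909)  len=0.4341
  (v6,v2,v10) [-+-] → (-0.361721, -0.765079, -0.2909)–(-0.721305, -0.405495, -0.2909)  len=0.5085
  (v9,v8,v1) [+-+] → (0.8762, 0, -0.2909)–(0.721305, 0.405495, -0.2909)  len=0.4341

Chained into 1 loop(s):
  loop 1: 10 segments, perimeter = 5.2173
Total perimeter = 5.217

loops=1 perimeter=5.217


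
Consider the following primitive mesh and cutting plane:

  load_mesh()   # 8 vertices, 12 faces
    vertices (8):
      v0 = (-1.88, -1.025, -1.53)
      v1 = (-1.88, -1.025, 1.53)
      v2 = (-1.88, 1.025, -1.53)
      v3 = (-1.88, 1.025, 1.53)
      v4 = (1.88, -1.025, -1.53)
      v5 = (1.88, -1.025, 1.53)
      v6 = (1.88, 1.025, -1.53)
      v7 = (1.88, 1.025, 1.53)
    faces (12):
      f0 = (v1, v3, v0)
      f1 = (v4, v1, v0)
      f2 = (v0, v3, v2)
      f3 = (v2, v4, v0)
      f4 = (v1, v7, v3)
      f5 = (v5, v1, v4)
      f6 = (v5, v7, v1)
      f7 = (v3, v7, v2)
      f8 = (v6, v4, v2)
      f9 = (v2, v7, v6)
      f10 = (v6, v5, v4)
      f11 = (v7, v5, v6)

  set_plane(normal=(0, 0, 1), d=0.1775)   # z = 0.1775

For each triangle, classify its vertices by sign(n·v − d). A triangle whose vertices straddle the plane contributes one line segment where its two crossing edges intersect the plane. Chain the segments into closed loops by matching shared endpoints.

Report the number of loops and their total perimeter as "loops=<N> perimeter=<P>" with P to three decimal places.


loops=1 perimeter=11.620

Straddling triangles (8 of 12):
  (v1,v3,v0) [++-] → (-1.88, 0.118913, 0.1775)–(-1.88, -1.025, 0.1775)  len=1.1439
  (v4,v1,v0) [-+-] → (-0.218105, -1.025, 0.1775)–(-1.88, -1.025, 0.1775)  len=1.6619
  (v0,v3,v2) [-+-] → (-1.88, 0.118913, 0.1775)–(-1.88, 1.025, 0.1775)  len=0.9061
  (v5,v1,v4) [++-] → (-0.218105, -1.025, 0.1775)–(1.88, -1.025, 0.1775)  len=2.0981
  (v3,v7,v2) [++-] → (0.218105, 1.025, 0.1775)–(-1.88, 1.025, 0.1775)  len=2.0981
  (v2,v7,v6) [-+-] → (0.218105, 1.025, 0.1775)–(1.88, 1.025, 0.1775)  len=1.6619
  (v6,v5,v4) [-+-] → (1.88, -0.118913, 0.1775)–(1.88, -1.025, 0.1775)  len=0.9061
  (v7,v5,v6) [++-] → (1.88, -0.118913, 0.1775)–(1.88, 1.025, 0.1775)  len=1.1439

Chained into 1 loop(s):
  loop 1: 8 segments, perimeter = 11.6200
Total perimeter = 11.620


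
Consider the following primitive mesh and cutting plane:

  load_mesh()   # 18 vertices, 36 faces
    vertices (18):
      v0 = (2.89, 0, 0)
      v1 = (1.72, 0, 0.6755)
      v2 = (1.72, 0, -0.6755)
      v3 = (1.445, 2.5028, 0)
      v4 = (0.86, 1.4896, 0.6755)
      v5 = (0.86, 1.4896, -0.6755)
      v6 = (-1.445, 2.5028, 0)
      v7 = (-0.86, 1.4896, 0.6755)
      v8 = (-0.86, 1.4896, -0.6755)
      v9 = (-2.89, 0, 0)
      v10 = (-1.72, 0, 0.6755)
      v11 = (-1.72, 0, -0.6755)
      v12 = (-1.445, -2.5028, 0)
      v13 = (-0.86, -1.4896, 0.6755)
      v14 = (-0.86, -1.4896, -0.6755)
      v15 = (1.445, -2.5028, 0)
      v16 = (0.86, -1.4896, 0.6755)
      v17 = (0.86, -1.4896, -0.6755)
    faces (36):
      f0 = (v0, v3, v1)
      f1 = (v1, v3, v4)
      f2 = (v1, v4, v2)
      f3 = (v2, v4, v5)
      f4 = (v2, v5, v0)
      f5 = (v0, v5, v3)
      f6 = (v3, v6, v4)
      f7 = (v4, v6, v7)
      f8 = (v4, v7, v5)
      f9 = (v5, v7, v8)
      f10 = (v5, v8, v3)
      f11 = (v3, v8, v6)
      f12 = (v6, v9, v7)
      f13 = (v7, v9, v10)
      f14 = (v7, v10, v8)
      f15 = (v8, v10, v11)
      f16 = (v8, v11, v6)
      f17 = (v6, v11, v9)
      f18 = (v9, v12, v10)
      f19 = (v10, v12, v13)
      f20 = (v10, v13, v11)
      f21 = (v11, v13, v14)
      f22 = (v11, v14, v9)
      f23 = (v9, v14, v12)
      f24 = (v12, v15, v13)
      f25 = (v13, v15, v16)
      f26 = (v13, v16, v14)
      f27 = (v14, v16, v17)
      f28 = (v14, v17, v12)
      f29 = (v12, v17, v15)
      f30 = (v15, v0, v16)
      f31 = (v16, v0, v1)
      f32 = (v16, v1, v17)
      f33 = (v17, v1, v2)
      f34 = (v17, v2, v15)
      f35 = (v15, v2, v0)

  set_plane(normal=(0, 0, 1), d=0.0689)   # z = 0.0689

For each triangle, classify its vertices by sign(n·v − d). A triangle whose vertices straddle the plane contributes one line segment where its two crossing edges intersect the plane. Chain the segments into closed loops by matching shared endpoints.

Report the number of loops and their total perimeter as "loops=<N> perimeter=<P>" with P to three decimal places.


Straddling triangles (24 of 36):
  (v0,v3,v1) [--+] → (1.47305, 2.24752, 0.0689)–(2.77066, 0, 0.0689)  len=2.5952
  (v1,v3,v4) [+-+] → (1.47305, 2.24752, 0.0689)–(1.38533, 2.39946, 0.0689)  len=0.1754
  (v1,v4,v2) [++-] → (1.24614, 0.820768, 0.0689)–(1.72, 0, 0.0689)  len=0.9477
  (v2,v4,v5) [-+-] → (1.24614, 0.820768, 0.0689)–(0.86, 1.4896, 0.0689)  len=0.7723
  (v3,v6,v4) [--+] → (-1.20989, 2.39946, 0.0689)–(1.38533, 2.39946, 0.0689)  len=2.5952
  (v4,v6,v7) [+-+] → (-1.20989, 2.39946, 0.0689)–(-1.38533, 2.39946, 0.0689)  len=0.1754
  (v4,v7,v5) [++-] → (-0.0877187, 1.4896, 0.0689)–(0.86, 1.4896, 0.0689)  len=0.9477
  (v5,v7,v8) [-+-] → (-0.0877187, 1.4896, 0.0689)–(-0.86, 1.4896, 0.0689)  len=0.7723
  (v6,v9,v7) [--+] → (-2.68294, 0.151937, 0.0689)–(-1.38533, 2.39946, 0.0689)  len=2.5952
  (v7,v9,v10) [+-+] → (-2.68294, 0.151937, 0.0689)–(-2.77066, 0, 0.0689)  len=0.1754
  (v7,v10,v8) [++-] → (-1.33386, 0.668832, 0.0689)–(-0.86, 1.4896, 0.0689)  len=0.9477
  (v8,v10,v11) [-+-] → (-1.33386, 0.668832, 0.0689)–(-1.72, 0, 0.0689)  len=0.7723
  (v9,v12,v10) [--+] → (-1.47305, -2.24752, 0.0689)–(-2.77066, 0, 0.0689)  len=2.5952
  (v10,v12,v13) [+-+] → (-1.47305, -2.24752, 0.0689)–(-1.38533, -2.39946, 0.0689)  len=0.1754
  (v10,v13,v11) [++-] → (-1.24614, -0.820768, 0.0689)–(-1.72, 0, 0.0689)  len=0.9477
  (v11,v13,v14) [-+-] → (-1.24614, -0.820768, 0.0689)–(-0.86, -1.4896, 0.0689)  len=0.7723
  (v12,v15,v13) [--+] → (1.20989, -2.39946, 0.0689)–(-1.38533, -2.39946, 0.0689)  len=2.5952
  (v13,v15,v16) [+-+] → (1.20989, -2.39946, 0.0689)–(1.38533, -2.39946, 0.0689)  len=0.1754
  (v13,v16,v14) [++-] → (0.0877187, -1.4896, 0.0689)–(-0.86, -1.4896, 0.0689)  len=0.9477
  (v14,v16,v17) [-+-] → (0.0877187, -1.4896, 0.0689)–(0.86, -1.4896, 0.0689)  len=0.7723
  (v15,v0,v16) [--+] → (2.68294, -0.151937, 0.0689)–(1.38533, -2.39946, 0.0689)  len=2.5952
  (v16,v0,v1) [+-+] → (2.68294, -0.151937, 0.0689)–(2.77066, 0, 0.0689)  len=0.1754
  (v16,v1,v17) [++-] → (1.33386, -0.668832, 0.0689)–(0.86, -1.4896, 0.0689)  len=0.9477
  (v17,v1,v2) [-+-] → (1.33386, -0.668832, 0.0689)–(1.72, 0, 0.0689)  len=0.7723

Chained into 2 loop(s):
  loop 1: 12 segments, perimeter = 16.6239
  loop 2: 12 segments, perimeter = 10.3201
Total perimeter = 26.944

loops=2 perimeter=26.944


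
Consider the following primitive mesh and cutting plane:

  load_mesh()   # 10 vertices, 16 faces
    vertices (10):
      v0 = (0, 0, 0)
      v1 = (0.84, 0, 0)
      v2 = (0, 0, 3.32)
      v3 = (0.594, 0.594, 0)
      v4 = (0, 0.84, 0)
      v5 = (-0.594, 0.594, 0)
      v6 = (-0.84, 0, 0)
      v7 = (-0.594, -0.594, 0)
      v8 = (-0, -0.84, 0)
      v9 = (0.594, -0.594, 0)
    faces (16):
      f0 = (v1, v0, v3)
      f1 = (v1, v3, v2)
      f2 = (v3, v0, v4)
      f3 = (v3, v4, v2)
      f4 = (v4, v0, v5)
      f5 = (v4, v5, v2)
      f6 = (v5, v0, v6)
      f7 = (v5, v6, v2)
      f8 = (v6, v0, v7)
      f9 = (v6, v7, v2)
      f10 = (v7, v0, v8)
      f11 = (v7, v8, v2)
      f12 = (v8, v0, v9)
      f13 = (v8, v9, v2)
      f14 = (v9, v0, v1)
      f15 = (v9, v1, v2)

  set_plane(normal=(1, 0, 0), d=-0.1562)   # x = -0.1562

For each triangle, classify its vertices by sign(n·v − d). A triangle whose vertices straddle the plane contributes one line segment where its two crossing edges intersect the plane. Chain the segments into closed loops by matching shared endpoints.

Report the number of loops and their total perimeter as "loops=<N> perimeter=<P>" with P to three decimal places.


loops=1 perimeter=7.198

Straddling triangles (8 of 16):
  (v4,v0,v5) [++-] → (-0.1562, 0.1562, 0)–(-0.1562, 0.775311, 0)  len=0.6191
  (v4,v5,v2) [+-+] → (-0.1562, 0.775311, 0)–(-0.1562, 0.1562, 2.44696)  len=2.5241
  (v5,v0,v6) [-+-] → (-0.1562, 0.1562, 0)–(-0.1562, 0, 0)  len=0.1562
  (v5,v6,v2) [--+] → (-0.1562, 0, 2.70264)–(-0.1562, 0.1562, 2.44696)  len=0.2996
  (v6,v0,v7) [-+-] → (-0.1562, 0, 0)–(-0.1562, -0.1562, 0)  len=0.1562
  (v6,v7,v2) [--+] → (-0.1562, -0.1562, 2.44696)–(-0.1562, 0, 2.70264)  len=0.2996
  (v7,v0,v8) [-++] → (-0.1562, -0.1562, 0)–(-0.1562, -0.775311, 0)  len=0.6191
  (v7,v8,v2) [-++] → (-0.1562, -0.775311, 0)–(-0.1562, -0.1562, 2.44696)  len=2.5241

Chained into 1 loop(s):
  loop 1: 8 segments, perimeter = 7.1980
Total perimeter = 7.198


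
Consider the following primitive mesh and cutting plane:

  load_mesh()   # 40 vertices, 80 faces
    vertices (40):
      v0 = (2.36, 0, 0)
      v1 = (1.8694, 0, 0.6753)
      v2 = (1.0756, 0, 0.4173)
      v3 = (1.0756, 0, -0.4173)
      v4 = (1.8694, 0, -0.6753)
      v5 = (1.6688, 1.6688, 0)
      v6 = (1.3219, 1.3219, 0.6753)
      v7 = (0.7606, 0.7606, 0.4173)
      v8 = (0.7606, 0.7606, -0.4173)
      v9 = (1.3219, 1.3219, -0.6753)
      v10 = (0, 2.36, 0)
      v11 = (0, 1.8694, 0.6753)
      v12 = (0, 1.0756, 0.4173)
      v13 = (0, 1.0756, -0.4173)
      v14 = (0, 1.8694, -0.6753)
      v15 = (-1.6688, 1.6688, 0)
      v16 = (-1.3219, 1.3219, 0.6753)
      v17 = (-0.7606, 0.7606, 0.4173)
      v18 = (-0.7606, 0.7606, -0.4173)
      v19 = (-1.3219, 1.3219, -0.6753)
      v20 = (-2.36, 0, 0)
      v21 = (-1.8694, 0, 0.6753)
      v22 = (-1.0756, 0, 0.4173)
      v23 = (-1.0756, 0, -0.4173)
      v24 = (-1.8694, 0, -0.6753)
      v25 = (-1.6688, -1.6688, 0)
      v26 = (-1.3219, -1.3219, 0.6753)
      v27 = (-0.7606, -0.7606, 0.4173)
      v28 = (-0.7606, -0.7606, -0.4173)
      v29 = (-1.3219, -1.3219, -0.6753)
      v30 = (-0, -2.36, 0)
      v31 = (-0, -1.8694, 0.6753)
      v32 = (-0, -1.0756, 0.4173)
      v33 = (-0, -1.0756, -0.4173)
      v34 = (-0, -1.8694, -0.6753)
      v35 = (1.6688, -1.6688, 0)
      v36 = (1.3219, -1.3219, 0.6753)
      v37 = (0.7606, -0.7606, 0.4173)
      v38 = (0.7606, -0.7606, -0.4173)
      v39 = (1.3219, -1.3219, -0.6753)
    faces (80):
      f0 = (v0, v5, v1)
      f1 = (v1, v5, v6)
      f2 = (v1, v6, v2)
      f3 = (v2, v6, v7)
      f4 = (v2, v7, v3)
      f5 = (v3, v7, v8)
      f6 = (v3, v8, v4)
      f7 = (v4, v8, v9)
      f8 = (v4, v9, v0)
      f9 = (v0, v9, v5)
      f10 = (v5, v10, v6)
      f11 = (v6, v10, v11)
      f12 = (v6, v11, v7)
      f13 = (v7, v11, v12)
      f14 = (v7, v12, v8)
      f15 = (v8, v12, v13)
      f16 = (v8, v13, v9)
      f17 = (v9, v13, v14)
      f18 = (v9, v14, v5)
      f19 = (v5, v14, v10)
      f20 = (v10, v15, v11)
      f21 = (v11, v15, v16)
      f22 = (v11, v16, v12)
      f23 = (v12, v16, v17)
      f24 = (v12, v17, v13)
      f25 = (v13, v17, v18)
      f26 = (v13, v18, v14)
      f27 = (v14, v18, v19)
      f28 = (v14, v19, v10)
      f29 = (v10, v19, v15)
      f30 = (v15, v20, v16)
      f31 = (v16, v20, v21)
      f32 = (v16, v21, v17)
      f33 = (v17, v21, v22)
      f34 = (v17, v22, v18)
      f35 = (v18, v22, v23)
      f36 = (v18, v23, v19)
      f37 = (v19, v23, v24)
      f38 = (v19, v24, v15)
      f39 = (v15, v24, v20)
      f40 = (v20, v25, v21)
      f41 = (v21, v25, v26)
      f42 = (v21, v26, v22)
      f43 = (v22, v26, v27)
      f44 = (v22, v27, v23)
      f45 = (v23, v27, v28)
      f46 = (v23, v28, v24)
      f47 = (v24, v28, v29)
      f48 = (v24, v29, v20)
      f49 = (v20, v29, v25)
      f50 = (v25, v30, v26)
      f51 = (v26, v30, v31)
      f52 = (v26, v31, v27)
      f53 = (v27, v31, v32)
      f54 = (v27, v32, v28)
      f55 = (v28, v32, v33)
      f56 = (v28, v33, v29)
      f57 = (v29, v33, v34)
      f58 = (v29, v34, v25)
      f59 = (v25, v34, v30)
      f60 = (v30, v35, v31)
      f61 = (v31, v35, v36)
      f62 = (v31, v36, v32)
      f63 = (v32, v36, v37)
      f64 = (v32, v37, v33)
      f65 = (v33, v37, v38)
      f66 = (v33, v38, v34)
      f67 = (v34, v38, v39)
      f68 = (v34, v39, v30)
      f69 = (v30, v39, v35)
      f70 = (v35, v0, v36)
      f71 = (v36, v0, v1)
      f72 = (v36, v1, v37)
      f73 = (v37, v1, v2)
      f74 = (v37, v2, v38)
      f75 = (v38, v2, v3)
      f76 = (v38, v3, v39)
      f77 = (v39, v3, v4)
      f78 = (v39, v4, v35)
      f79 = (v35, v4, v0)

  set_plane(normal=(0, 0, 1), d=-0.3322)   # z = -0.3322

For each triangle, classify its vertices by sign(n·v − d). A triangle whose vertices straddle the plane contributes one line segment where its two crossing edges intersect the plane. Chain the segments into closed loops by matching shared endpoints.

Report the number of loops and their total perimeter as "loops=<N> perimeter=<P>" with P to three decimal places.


loops=2 perimeter=19.559

Straddling triangles (32 of 80):
  (v2,v7,v3) [++-] → (1.04348, 0.0775546, -0.3322)–(1.0756, 0, -0.3322)  len=0.0839
  (v3,v7,v8) [-+-] → (1.04348, 0.0775546, -0.3322)–(0.7606, 0.7606, -0.3322)  len=0.7393
  (v4,v9,v0) [--+] → (1.84933, 0.650282, -0.3322)–(2.11866, 0, -0.3322)  len=0.7039
  (v0,v9,v5) [+-+] → (1.84933, 0.650282, -0.3322)–(1.49815, 1.49815, -0.3322)  len=0.9177
  (v7,v12,v8) [++-] → (0.683045, 0.792719, -0.3322)–(0.7606, 0.7606, -0.3322)  len=0.0839
  (v8,v12,v13) [-+-] → (0.683045, 0.792719, -0.3322)–(0, 1.0756, -0.3322)  len=0.7393
  (v9,v14,v5) [--+] → (0.847868, 1.76748, -0.3322)–(1.49815, 1.49815, -0.3322)  len=0.7039
  (v5,v14,v10) [+-+] → (0.847868, 1.76748, -0.3322)–(0, 2.11866, -0.3322)  len=0.9177
  (v12,v17,v13) [++-] → (-0.0775546, 1.04348, -0.3322)–(0, 1.0756, -0.3322)  len=0.0839
  (v13,v17,v18) [-+-] → (-0.0775546, 1.04348, -0.3322)–(-0.7606, 0.7606, -0.3322)  len=0.7393
  (v14,v19,v10) [--+] → (-0.650282, 1.84933, -0.3322)–(0, 2.11866, -0.3322)  len=0.7039
  (v10,v19,v15) [+-+] → (-0.650282, 1.84933, -0.3322)–(-1.49815, 1.49815, -0.3322)  len=0.9177
  (v17,v22,v18) [++-] → (-0.792719, 0.683045, -0.3322)–(-0.7606, 0.7606, -0.3322)  len=0.0839
  (v18,v22,v23) [-+-] → (-0.792719, 0.683045, -0.3322)–(-1.0756, 0, -0.3322)  len=0.7393
  (v19,v24,v15) [--+] → (-1.76748, 0.847868, -0.3322)–(-1.49815, 1.49815, -0.3322)  len=0.7039
  (v15,v24,v20) [+-+] → (-1.76748, 0.847868, -0.3322)–(-2.11866, 0, -0.3322)  len=0.9177
  (v22,v27,v23) [++-] → (-1.04348, -0.0775546, -0.3322)–(-1.0756, 0, -0.3322)  len=0.0839
  (v23,v27,v28) [-+-] → (-1.04348, -0.0775546, -0.3322)–(-0.7606, -0.7606, -0.3322)  len=0.7393
  (v24,v29,v20) [--+] → (-1.84933, -0.650282, -0.3322)–(-2.11866, 0, -0.3322)  len=0.7039
  (v20,v29,v25) [+-+] → (-1.84933, -0.650282, -0.3322)–(-1.49815, -1.49815, -0.3322)  len=0.9177
  (v27,v32,v28) [++-] → (-0.683045, -0.792719, -0.3322)–(-0.7606, -0.7606, -0.3322)  len=0.0839
  (v28,v32,v33) [-+-] → (-0.683045, -0.792719, -0.3322)–(0, -1.0756, -0.3322)  len=0.7393
  (v29,v34,v25) [--+] → (-0.847868, -1.76748, -0.3322)–(-1.49815, -1.49815, -0.3322)  len=0.7039
  (v25,v34,v30) [+-+] → (-0.847868, -1.76748, -0.3322)–(0, -2.11866, -0.3322)  len=0.9177
  (v32,v37,v33) [++-] → (0.0775546, -1.04348, -0.3322)–(0, -1.0756, -0.3322)  len=0.0839
  (v33,v37,v38) [-+-] → (0.0775546, -1.04348, -0.3322)–(0.7606, -0.7606, -0.3322)  len=0.7393
  (v34,v39,v30) [--+] → (0.650282, -1.84933, -0.3322)–(0, -2.11866, -0.3322)  len=0.7039
  (v30,v39,v35) [+-+] → (0.650282, -1.84933, -0.3322)–(1.49815, -1.49815, -0.3322)  len=0.9177
  (v37,v2,v38) [++-] → (0.792719, -0.683045, -0.3322)–(0.7606, -0.7606, -0.3322)  len=0.0839
  (v38,v2,v3) [-+-] → (0.792719, -0.683045, -0.3322)–(1.0756, 0, -0.3322)  len=0.7393
  (v39,v4,v35) [--+] → (1.76748, -0.847868, -0.3322)–(1.49815, -1.49815, -0.3322)  len=0.7039
  (v35,v4,v0) [+-+] → (1.76748, -0.847868, -0.3322)–(2.11866, 0, -0.3322)  len=0.9177

Chained into 2 loop(s):
  loop 1: 16 segments, perimeter = 6.5860
  loop 2: 16 segments, perimeter = 12.9725
Total perimeter = 19.559


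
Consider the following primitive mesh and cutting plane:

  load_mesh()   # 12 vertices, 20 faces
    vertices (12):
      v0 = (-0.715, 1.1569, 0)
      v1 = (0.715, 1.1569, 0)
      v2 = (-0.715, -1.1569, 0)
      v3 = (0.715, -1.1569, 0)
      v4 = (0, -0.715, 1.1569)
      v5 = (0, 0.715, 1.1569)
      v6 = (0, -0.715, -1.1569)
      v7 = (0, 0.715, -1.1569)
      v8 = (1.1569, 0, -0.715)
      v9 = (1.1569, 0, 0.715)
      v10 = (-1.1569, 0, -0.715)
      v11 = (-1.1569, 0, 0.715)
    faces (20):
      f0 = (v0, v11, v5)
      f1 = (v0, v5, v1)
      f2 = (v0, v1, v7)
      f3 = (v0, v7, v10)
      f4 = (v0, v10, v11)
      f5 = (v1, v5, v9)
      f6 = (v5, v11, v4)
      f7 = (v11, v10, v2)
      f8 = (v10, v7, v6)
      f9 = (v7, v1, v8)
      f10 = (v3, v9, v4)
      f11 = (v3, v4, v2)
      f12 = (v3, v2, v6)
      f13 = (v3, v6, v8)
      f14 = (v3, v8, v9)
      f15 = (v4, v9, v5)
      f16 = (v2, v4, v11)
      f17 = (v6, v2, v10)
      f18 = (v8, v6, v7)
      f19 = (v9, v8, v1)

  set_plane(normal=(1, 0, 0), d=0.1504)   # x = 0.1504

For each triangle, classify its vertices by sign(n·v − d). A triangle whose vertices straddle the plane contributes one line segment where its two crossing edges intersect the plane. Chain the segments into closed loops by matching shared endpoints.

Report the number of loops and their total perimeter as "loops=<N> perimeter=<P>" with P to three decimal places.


Straddling triangles (10 of 20):
  (v0,v5,v1) [--+] → (0.1504, 0.807954, 0.913546)–(0.1504, 1.1569, 0)  len=0.9779
  (v0,v1,v7) [-+-] → (0.1504, 1.1569, 0)–(0.1504, 0.807954, -0.913546)  len=0.9779
  (v1,v5,v9) [+-+] → (0.1504, 0.807954, 0.913546)–(0.1504, 0.622048, 1.09945)  len=0.2629
  (v7,v1,v8) [-++] → (0.1504, 0.807954, -0.913546)–(0.1504, 0.622048, -1.09945)  len=0.2629
  (v3,v9,v4) [++-] → (0.1504, -0.622048, 1.09945)–(0.1504, -0.807954, 0.913546)  len=0.2629
  (v3,v4,v2) [+--] → (0.1504, -0.807954, 0.913546)–(0.1504, -1.1569, 0)  len=0.9779
  (v3,v2,v6) [+--] → (0.1504, -1.1569, 0)–(0.1504, -0.807954, -0.913546)  len=0.9779
  (v3,v6,v8) [+-+] → (0.1504, -0.807954, -0.913546)–(0.1504, -0.622048, -1.09945)  len=0.2629
  (v4,v9,v5) [-+-] → (0.1504, -0.622048, 1.09945)–(0.1504, 0.622048, 1.09945)  len=1.2441
  (v8,v6,v7) [+--] → (0.1504, -0.622048, -1.09945)–(0.1504, 0.622048, -1.09945)  len=1.2441

Chained into 1 loop(s):
  loop 1: 10 segments, perimeter = 7.4515
Total perimeter = 7.452

loops=1 perimeter=7.452


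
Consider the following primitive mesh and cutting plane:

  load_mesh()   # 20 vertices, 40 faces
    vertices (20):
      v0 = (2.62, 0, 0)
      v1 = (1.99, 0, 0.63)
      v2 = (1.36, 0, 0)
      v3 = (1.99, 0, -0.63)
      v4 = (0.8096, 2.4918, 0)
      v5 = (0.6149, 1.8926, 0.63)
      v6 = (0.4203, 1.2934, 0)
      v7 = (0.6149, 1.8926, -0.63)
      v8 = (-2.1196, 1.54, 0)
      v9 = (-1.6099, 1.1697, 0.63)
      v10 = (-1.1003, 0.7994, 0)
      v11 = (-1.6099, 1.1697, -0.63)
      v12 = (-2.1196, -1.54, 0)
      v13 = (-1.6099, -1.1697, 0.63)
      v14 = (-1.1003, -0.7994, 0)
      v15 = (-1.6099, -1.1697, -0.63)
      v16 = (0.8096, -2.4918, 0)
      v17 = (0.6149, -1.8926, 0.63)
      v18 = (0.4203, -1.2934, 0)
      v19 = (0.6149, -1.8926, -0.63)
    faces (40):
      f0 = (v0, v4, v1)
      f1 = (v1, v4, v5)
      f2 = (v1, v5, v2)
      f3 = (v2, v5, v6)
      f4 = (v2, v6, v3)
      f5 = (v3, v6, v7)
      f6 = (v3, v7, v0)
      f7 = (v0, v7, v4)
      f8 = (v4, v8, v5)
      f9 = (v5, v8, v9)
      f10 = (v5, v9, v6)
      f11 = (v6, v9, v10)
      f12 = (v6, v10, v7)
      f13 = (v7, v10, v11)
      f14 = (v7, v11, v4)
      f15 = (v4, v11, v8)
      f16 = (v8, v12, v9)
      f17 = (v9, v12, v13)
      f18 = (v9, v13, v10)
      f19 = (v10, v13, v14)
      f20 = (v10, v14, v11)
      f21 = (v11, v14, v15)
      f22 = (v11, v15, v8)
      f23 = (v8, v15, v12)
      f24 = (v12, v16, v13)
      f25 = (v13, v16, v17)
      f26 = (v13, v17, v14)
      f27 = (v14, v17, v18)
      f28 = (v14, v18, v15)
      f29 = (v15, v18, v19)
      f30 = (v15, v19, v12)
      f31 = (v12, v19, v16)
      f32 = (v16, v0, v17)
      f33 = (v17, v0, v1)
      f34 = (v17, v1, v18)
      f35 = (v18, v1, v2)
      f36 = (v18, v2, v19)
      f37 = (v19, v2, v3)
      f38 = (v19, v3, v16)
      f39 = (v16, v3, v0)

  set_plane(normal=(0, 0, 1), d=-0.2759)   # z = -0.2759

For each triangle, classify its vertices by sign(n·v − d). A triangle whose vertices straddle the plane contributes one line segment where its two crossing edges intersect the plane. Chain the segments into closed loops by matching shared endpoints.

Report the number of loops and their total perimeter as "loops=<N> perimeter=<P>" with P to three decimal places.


Straddling triangles (20 of 40):
  (v2,v6,v3) [++-] → (1.10773, 0.726973, -0.2759)–(1.6359, 0, -0.2759)  len=0.8986
  (v3,v6,v7) [-+-] → (1.10773, 0.726973, -0.2759)–(0.505522, 1.55581, -0.2759)  len=1.0245
  (v3,v7,v0) [--+] → (1.74189, 0.828839, -0.2759)–(2.3441, 0, -0.2759)  len=1.0245
  (v0,v7,v4) [+-+] → (1.74189, 0.828839, -0.2759)–(0.724334, 2.22939, -0.2759)  len=1.7312
  (v6,v10,v7) [++-] → (-0.349151, 1.27815, -0.2759)–(0.505522, 1.55581, -0.2759)  len=0.8986
  (v7,v10,v11) [-+-] → (-0.349151, 1.27815, -0.2759)–(-1.32347, 0.961568, -0.2759)  len=1.0245
  (v7,v11,v4) [--+] → (-0.249987, 1.9128, -0.2759)–(0.724334, 2.22939, -0.2759)  len=1.0245
  (v4,v11,v8) [+-+] → (-0.249987, 1.9128, -0.2759)–(-1.89638, 1.37783, -0.2759)  len=1.7311
  (v10,v14,v11) [++-] → (-1.32347, 0.0629408, -0.2759)–(-1.32347, 0.961568, -0.2759)  len=0.8986
  (v11,v14,v15) [-+-] → (-1.32347, 0.0629408, -0.2759)–(-1.32347, -0.961568, -0.2759)  len=1.0245
  (v11,v15,v8) [--+] → (-1.89638, 0.353323, -0.2759)–(-1.89638, 1.37783, -0.2759)  len=1.0245
  (v8,v15,v12) [+-+] → (-1.89638, 0.353323, -0.2759)–(-1.89638, -1.37783, -0.2759)  len=1.7312
  (v14,v18,v15) [++-] → (-0.468799, -1.23923, -0.2759)–(-1.32347, -0.961568, -0.2759)  len=0.8986
  (v15,v18,v19) [-+-] → (-0.468799, -1.23923, -0.2759)–(0.505522, -1.55581, -0.2759)  len=1.0245
  (v15,v19,v12) [--+] → (-0.922063, -1.69442, -0.2759)–(-1.89638, -1.37783, -0.2759)  len=1.0245
  (v12,v19,v16) [+-+] → (-0.922063, -1.69442, -0.2759)–(0.724334, -2.22939, -0.2759)  len=1.7311
  (v18,v2,v19) [++-] → (1.03369, -0.828839, -0.2759)–(0.505522, -1.55581, -0.2759)  len=0.8986
  (v19,v2,v3) [-+-] → (1.03369, -0.828839, -0.2759)–(1.6359, 0, -0.2759)  len=1.0245
  (v19,v3,v16) [--+] → (1.32654, -1.40055, -0.2759)–(0.724334, -2.22939, -0.2759)  len=1.0245
  (v16,v3,v0) [+-+] → (1.32654, -1.40055, -0.2759)–(2.3441, 0, -0.2759)  len=1.7312

Chained into 2 loop(s):
  loop 1: 10 segments, perimeter = 9.6155
  loop 2: 10 segments, perimeter = 13.7782
Total perimeter = 23.394

loops=2 perimeter=23.394
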